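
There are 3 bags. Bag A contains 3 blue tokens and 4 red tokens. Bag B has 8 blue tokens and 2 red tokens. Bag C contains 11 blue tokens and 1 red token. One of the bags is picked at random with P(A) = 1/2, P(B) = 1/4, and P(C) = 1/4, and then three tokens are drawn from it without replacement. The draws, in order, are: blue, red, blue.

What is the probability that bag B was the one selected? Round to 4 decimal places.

0.3328

Compute the likelihood of the observed sequence for each case: P(data | bag A) = (3/7)(4/6)(2/5) = 0.11429; P(data | bag B) = (8/10)(2/9)(7/8) = 0.15556; P(data | bag C) = (11/12)(1/11)(10/10) = 0.083333.
Multiplying each by its prior: 1/2 · 0.11429 = 0.057143, 1/4 · 0.15556 = 0.038889, 1/4 · 0.083333 = 0.020833; these sum to 0.11687.
By Bayes' rule, P(bag B | data) = (0.038889) / (0.11687) = 0.33277.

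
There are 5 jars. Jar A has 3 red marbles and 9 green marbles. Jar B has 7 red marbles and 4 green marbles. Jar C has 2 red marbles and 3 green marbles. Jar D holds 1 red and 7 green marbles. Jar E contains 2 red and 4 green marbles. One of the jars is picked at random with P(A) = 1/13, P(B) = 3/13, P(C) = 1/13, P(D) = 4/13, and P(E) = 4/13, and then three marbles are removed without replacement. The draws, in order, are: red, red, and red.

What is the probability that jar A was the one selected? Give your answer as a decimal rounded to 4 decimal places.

Compute the likelihood of the observed sequence for each case: P(data | jar A) = (3/12)(2/11)(1/10) = 0.0045455; P(data | jar B) = (7/11)(6/10)(5/9) = 0.21212; P(data | jar C) = (2/5)(1/4)(0/3) = 0; P(data | jar D) = (1/8)(0/7) = 0; P(data | jar E) = (2/6)(1/5)(0/4) = 0.
Weighting by the prior gives 1/13 · 0.0045455 = 0.00034965, 3/13 · 0.21212 = 0.048951, 1/13 · 0 = 0, 4/13 · 0 = 0, 4/13 · 0 = 0; with total 0.049301.
Hence P(jar A | data) = (0.00034965) / (0.049301) = 0.0070922.

0.0071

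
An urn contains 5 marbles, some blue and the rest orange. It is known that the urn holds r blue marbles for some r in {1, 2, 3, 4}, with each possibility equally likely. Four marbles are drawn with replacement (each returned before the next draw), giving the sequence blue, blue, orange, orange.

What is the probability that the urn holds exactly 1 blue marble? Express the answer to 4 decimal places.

Under each hypothesis, the probability of the observed sequence is: P(data | r = 1) = (1/5)(1/5)(4/5)(4/5) = 16/625; P(data | r = 2) = (2/5)(2/5)(3/5)(3/5) = 36/625; P(data | r = 3) = (3/5)(3/5)(2/5)(2/5) = 36/625; P(data | r = 4) = (4/5)(4/5)(1/5)(1/5) = 16/625.
The prior-weighted likelihoods are 1/4 · 16/625 = 4/625, 1/4 · 36/625 = 9/625, 1/4 · 36/625 = 9/625, 1/4 · 16/625 = 4/625; with total 26/625.
So P(r = 1 | data) = (4/625) / (26/625) = 2/13.

0.1538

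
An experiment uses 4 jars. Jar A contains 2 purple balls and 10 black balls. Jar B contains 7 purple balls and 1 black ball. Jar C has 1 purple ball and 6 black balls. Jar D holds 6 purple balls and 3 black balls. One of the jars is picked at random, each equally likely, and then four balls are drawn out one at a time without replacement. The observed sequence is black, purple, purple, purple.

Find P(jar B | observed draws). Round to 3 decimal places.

0.512

The likelihood of the observed sequence under each hypothesis: P(data | jar A) = (10/12)(2/11)(1/10)(0/9) = 0; P(data | jar B) = (1/8)(7/7)(6/6)(5/5) = 1/8; P(data | jar C) = (6/7)(1/6)(0/5) = 0; P(data | jar D) = (3/9)(6/8)(5/7)(4/6) = 5/42.
Multiplying each by its prior: 1/4 · 0 = 0, 1/4 · 1/8 = 1/32, 1/4 · 0 = 0, 1/4 · 5/42 = 5/168; with total 41/672.
Therefore the posterior P(jar B | data) = (1/32) / (41/672) = 21/41.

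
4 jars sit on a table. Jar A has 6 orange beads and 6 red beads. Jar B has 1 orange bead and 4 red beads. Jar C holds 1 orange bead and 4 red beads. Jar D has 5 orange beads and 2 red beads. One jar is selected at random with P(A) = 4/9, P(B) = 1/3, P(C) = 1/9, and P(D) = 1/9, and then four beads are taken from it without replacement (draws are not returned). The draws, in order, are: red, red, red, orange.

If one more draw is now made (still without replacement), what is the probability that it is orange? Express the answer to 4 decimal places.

For each hypothesis, P(data | H) works out to: P(data | jar A) = (6/12)(5/11)(4/10)(6/9) = 0.060606; P(data | jar B) = (4/5)(3/4)(2/3)(1/2) = 0.2; P(data | jar C) = (4/5)(3/4)(2/3)(1/2) = 0.2; P(data | jar D) = (2/7)(1/6)(0/5) = 0.
Weighting by the prior gives 4/9 · 0.060606 = 0.026936, 1/3 · 0.2 = 0.066667, 1/9 · 0.2 = 0.022222, 1/9 · 0 = 0; these sum to 0.11582.
Normalising, the posterior is P(jar A | data) = 0.23256, P(jar B | data) = 0.57558, P(jar C | data) = 0.19186, P(jar D | data) = 0.
Averaging over the posterior, P(orange next | data) = (5/8)(0.23256) + (0)(0.57558) + (0)(0.19186) = 0.14535.

0.1453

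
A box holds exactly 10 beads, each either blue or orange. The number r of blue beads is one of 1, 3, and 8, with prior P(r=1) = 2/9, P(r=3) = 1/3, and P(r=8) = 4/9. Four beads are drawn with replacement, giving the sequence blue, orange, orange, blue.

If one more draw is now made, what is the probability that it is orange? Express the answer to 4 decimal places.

0.5088

Compute the likelihood of the observed sequence for each case: P(data | r = 1) = (1/10)(9/10)(9/10)(1/10) = 0.0081; P(data | r = 3) = (3/10)(7/10)(7/10)(3/10) = 0.0441; P(data | r = 8) = (8/10)(2/10)(2/10)(8/10) = 0.0256.
The prior-weighted likelihoods are 2/9 · 0.0081 = 0.0018, 1/3 · 0.0441 = 0.0147, 4/9 · 0.0256 = 0.011378; with total 0.027878.
The posterior is then P(r = 1 | data) = 0.064568, P(r = 3 | data) = 0.5273, P(r = 8 | data) = 0.40813.
Averaging over the posterior, P(orange next | data) = (9/10)(0.064568) + (7/10)(0.5273) + (1/5)(0.40813) = 0.50885.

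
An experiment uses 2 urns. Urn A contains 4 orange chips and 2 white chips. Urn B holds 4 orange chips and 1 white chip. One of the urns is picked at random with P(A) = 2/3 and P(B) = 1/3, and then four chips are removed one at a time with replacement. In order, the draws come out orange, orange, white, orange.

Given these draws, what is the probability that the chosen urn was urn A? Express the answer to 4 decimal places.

Compute the likelihood of the observed sequence for each case: P(data | urn A) = (4/6)(4/6)(2/6)(4/6) = 0.098765; P(data | urn B) = (4/5)(4/5)(1/5)(4/5) = 0.1024.
The prior-weighted likelihoods are 2/3 · 0.098765 = 0.065844, 1/3 · 0.1024 = 0.034133; these sum to 0.099977.
Hence P(urn A | data) = (0.065844) / (0.099977) = 0.65859.

0.6586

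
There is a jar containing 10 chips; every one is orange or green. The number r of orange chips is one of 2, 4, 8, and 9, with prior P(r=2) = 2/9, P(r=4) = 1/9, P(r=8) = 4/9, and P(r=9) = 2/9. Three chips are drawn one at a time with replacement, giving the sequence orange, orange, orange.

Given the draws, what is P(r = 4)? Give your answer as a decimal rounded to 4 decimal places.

Compute the likelihood of the observed sequence for each case: P(data | r = 2) = (2/10)(2/10)(2/10) = 0.008; P(data | r = 4) = (4/10)(4/10)(4/10) = 0.064; P(data | r = 8) = (8/10)(8/10)(8/10) = 0.512; P(data | r = 9) = (9/10)(9/10)(9/10) = 0.729.
Weighting by the prior gives 2/9 · 0.008 = 0.0017778, 1/9 · 0.064 = 0.0071111, 4/9 · 0.512 = 0.22756, 2/9 · 0.729 = 0.162; these sum to 0.39844.
So P(r = 4 | data) = (0.0071111) / (0.39844) = 0.017847.

0.0178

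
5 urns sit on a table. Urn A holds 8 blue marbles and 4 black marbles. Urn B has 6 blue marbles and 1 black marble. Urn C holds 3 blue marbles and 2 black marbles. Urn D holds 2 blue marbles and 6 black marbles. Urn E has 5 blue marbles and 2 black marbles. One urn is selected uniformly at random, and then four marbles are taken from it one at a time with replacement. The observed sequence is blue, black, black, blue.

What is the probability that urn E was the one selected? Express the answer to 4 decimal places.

Compute the likelihood of the observed sequence for each case: P(data | urn A) = (8/12)(4/12)(4/12)(8/12) = 0.049383; P(data | urn B) = (6/7)(1/7)(1/7)(6/7) = 0.014994; P(data | urn C) = (3/5)(2/5)(2/5)(3/5) = 0.0576; P(data | urn D) = (2/8)(6/8)(6/8)(2/8) = 0.035156; P(data | urn E) = (5/7)(2/7)(2/7)(5/7) = 0.041649.
Multiplying each by its prior: 1/5 · 0.049383 = 0.0098765, 1/5 · 0.014994 = 0.0029988, 1/5 · 0.0576 = 0.01152, 1/5 · 0.035156 = 0.0070313, 1/5 · 0.041649 = 0.0083299; with total 0.039756.
So P(urn E | data) = (0.0083299) / (0.039756) = 0.20952.

0.2095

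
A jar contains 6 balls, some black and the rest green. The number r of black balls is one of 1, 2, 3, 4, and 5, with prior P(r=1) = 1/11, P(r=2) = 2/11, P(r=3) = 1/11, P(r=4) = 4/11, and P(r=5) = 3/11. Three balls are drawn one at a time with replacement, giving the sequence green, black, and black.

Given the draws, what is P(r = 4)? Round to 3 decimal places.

For each hypothesis, P(data | H) works out to: P(data | r = 1) = (5/6)(1/6)(1/6) = 0.023148; P(data | r = 2) = (4/6)(2/6)(2/6) = 0.074074; P(data | r = 3) = (3/6)(3/6)(3/6) = 0.125; P(data | r = 4) = (2/6)(4/6)(4/6) = 0.14815; P(data | r = 5) = (1/6)(5/6)(5/6) = 0.11574.
Weighting by the prior gives 1/11 · 0.023148 = 0.0021044, 2/11 · 0.074074 = 0.013468, 1/11 · 0.125 = 0.011364, 4/11 · 0.14815 = 0.053872, 3/11 · 0.11574 = 0.031566; summing to 0.11237.
Therefore the posterior P(r = 4 | data) = (0.053872) / (0.11237) = 0.4794.

0.479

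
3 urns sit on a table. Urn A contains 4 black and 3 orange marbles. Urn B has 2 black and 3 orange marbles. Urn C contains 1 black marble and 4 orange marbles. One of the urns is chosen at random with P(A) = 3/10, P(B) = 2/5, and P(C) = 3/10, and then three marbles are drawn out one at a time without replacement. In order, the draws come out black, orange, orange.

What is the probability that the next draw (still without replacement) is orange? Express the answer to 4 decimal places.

0.6230

The likelihood of the observed sequence under each hypothesis: P(data | urn A) = (4/7)(3/6)(2/5) = 4/35; P(data | urn B) = (2/5)(3/4)(2/3) = 1/5; P(data | urn C) = (1/5)(4/4)(3/3) = 1/5.
The prior-weighted likelihoods are 3/10 · 4/35 = 6/175, 2/5 · 1/5 = 2/25, 3/10 · 1/5 = 3/50; these sum to 61/350.
Dividing through by the total gives posterior P(urn A | data) = 12/61, P(urn B | data) = 28/61, P(urn C | data) = 21/61.
Averaging over the posterior, P(orange next | data) = (1/4)(12/61) + (1/2)(28/61) + (1)(21/61) = 38/61.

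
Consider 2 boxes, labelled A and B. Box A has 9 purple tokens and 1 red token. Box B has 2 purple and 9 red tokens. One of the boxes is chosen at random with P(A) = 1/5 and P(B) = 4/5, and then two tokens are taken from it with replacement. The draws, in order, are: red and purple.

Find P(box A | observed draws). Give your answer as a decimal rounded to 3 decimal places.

0.131

The likelihood of the observed sequence under each hypothesis: P(data | box A) = (1/10)(9/10) = 0.09; P(data | box B) = (9/11)(2/11) = 0.14876.
The prior-weighted likelihoods are 1/5 · 0.09 = 0.018, 4/5 · 0.14876 = 0.11901; these sum to 0.13701.
Therefore the posterior P(box A | data) = (0.018) / (0.13701) = 0.13138.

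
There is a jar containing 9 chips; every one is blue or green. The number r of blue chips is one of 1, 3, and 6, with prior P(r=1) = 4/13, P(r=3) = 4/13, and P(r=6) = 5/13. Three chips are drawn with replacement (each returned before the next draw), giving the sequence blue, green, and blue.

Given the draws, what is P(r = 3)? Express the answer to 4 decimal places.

For each hypothesis, P(data | H) works out to: P(data | r = 1) = (1/9)(8/9)(1/9) = 0.010974; P(data | r = 3) = (3/9)(6/9)(3/9) = 0.074074; P(data | r = 6) = (6/9)(3/9)(6/9) = 0.14815.
Multiplying each by its prior: 4/13 · 0.010974 = 0.0033766, 4/13 · 0.074074 = 0.022792, 5/13 · 0.14815 = 0.05698; these sum to 0.083149.
So P(r = 3 | data) = (0.022792) / (0.083149) = 0.27411.

0.2741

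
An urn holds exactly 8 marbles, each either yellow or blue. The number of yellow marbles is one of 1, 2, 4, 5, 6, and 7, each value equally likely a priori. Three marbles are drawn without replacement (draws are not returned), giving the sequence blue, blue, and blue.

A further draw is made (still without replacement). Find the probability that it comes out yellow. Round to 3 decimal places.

0.320

For each hypothesis, P(data | H) works out to: P(data | r = 1) = (7/8)(6/7)(5/6) = 5/8; P(data | r = 2) = (6/8)(5/7)(4/6) = 5/14; P(data | r = 4) = (4/8)(3/7)(2/6) = 1/14; P(data | r = 5) = (3/8)(2/7)(1/6) = 1/56; P(data | r = 6) = (2/8)(1/7)(0/6) = 0; P(data | r = 7) = (1/8)(0/7) = 0.
Multiplying each by its prior: 1/6 · 5/8 = 5/48, 1/6 · 5/14 = 5/84, 1/6 · 1/14 = 1/84, 1/6 · 1/56 = 1/336, 1/6 · 0 = 0, 1/6 · 0 = 0; these sum to 5/28.
The posterior is then P(r = 1 | data) = 7/12, P(r = 2 | data) = 1/3, P(r = 4 | data) = 1/15, P(r = 5 | data) = 1/60, P(r = 6 | data) = 0, P(r = 7 | data) = 0.
The predictive probability is P(yellow next | data) = (1/5)(7/12) + (2/5)(1/3) + (4/5)(1/15) + (1)(1/60) = 8/25.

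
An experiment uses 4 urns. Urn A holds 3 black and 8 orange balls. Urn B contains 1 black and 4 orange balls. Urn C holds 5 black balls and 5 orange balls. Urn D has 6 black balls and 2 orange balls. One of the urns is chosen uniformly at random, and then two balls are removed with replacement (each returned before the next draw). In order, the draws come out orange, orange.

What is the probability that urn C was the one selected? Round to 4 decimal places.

For each hypothesis, P(data | H) works out to: P(data | urn A) = (8/11)(8/11) = 0.52893; P(data | urn B) = (4/5)(4/5) = 0.64; P(data | urn C) = (5/10)(5/10) = 0.25; P(data | urn D) = (2/8)(2/8) = 0.0625.
Weighting by the prior gives 1/4 · 0.52893 = 0.13223, 1/4 · 0.64 = 0.16, 1/4 · 0.25 = 0.0625, 1/4 · 0.0625 = 0.015625; with total 0.37036.
Therefore the posterior P(urn C | data) = (0.0625) / (0.37036) = 0.16876.

0.1688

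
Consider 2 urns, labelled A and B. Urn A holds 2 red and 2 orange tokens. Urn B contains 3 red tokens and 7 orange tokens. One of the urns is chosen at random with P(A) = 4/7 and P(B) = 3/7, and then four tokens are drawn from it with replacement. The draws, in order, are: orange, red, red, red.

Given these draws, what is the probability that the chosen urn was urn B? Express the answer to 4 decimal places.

0.1849

Compute the likelihood of the observed sequence for each case: P(data | urn A) = (2/4)(2/4)(2/4)(2/4) = 0.0625; P(data | urn B) = (7/10)(3/10)(3/10)(3/10) = 0.0189.
Weighting by the prior gives 4/7 · 0.0625 = 0.035714, 3/7 · 0.0189 = 0.0081; with total 0.043814.
By Bayes' rule, P(urn B | data) = (0.0081) / (0.043814) = 0.18487.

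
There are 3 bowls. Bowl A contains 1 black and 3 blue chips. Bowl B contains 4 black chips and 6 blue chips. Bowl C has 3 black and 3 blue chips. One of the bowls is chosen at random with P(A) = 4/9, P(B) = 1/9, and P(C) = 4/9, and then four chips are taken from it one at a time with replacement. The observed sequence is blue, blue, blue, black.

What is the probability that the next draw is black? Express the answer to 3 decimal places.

The likelihood of the observed sequence under each hypothesis: P(data | bowl A) = (3/4)(3/4)(3/4)(1/4) = 0.10547; P(data | bowl B) = (6/10)(6/10)(6/10)(4/10) = 0.0864; P(data | bowl C) = (3/6)(3/6)(3/6)(3/6) = 0.0625.
The prior-weighted likelihoods are 4/9 · 0.10547 = 0.046875, 1/9 · 0.0864 = 0.0096, 4/9 · 0.0625 = 0.027778; with total 0.084253.
The posterior is then P(bowl A | data) = 0.55636, P(bowl B | data) = 0.11394, P(bowl C | data) = 0.3297.
Averaging over the posterior, P(black next | data) = (1/4)(0.55636) + (2/5)(0.11394) + (1/2)(0.3297) = 0.34952.

0.350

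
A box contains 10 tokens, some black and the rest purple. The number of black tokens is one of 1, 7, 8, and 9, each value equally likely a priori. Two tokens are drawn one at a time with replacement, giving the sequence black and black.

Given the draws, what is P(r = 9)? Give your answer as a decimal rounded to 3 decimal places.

0.415

Under each hypothesis, the probability of the observed sequence is: P(data | r = 1) = (1/10)(1/10) = 1/100; P(data | r = 7) = (7/10)(7/10) = 49/100; P(data | r = 8) = (8/10)(8/10) = 16/25; P(data | r = 9) = (9/10)(9/10) = 81/100.
Multiplying each by its prior: 1/4 · 1/100 = 1/400, 1/4 · 49/100 = 49/400, 1/4 · 16/25 = 4/25, 1/4 · 81/100 = 81/400; these sum to 39/80.
By Bayes' rule, P(r = 9 | data) = (81/400) / (39/80) = 27/65.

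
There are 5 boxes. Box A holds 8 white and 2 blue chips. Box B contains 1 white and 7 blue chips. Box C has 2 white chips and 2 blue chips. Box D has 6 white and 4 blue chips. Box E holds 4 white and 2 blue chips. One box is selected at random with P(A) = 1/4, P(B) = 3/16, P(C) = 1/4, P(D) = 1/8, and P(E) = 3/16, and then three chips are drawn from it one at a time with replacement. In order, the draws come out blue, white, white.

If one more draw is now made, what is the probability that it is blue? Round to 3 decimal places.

The likelihood of the observed sequence under each hypothesis: P(data | box A) = (2/10)(8/10)(8/10) = 0.128; P(data | box B) = (7/8)(1/8)(1/8) = 0.013672; P(data | box C) = (2/4)(2/4)(2/4) = 0.125; P(data | box D) = (4/10)(6/10)(6/10) = 0.144; P(data | box E) = (2/6)(4/6)(4/6) = 0.14815.
Multiplying each by its prior: 1/4 · 0.128 = 0.032, 3/16 · 0.013672 = 0.0025635, 1/4 · 0.125 = 0.03125, 1/8 · 0.144 = 0.018, 3/16 · 0.14815 = 0.027778; with total 0.11159.
Normalising, the posterior is P(box A | data) = 0.28676, P(box B | data) = 0.022972, P(box C | data) = 0.28004, P(box D | data) = 0.1613, P(box E | data) = 0.24892.
Averaging over the posterior, P(blue next | data) = (1/5)(0.28676) + (7/8)(0.022972) + (1/2)(0.28004) + (2/5)(0.1613) + (1/3)(0.24892) = 0.36497.

0.365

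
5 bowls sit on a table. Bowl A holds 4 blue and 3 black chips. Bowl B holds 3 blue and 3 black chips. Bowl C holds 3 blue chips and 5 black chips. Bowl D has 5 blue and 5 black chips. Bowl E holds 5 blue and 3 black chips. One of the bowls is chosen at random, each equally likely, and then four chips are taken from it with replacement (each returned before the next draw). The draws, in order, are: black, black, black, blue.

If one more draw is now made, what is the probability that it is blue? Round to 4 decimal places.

Under each hypothesis, the probability of the observed sequence is: P(data | bowl A) = (3/7)(3/7)(3/7)(4/7) = 0.044981; P(data | bowl B) = (3/6)(3/6)(3/6)(3/6) = 0.0625; P(data | bowl C) = (5/8)(5/8)(5/8)(3/8) = 0.091553; P(data | bowl D) = (5/10)(5/10)(5/10)(5/10) = 0.0625; P(data | bowl E) = (3/8)(3/8)(3/8)(5/8) = 0.032959.
Weighting by the prior gives 1/5 · 0.044981 = 0.0089963, 1/5 · 0.0625 = 0.0125, 1/5 · 0.091553 = 0.018311, 1/5 · 0.0625 = 0.0125, 1/5 · 0.032959 = 0.0065918; with total 0.058899.
The posterior is then P(bowl A | data) = 0.15274, P(bowl B | data) = 0.21223, P(bowl C | data) = 0.31088, P(bowl D | data) = 0.21223, P(bowl E | data) = 0.11192.
The predictive probability is P(blue next | data) = (4/7)(0.15274) + (1/2)(0.21223) + (3/8)(0.31088) + (1/2)(0.21223) + (5/8)(0.11192) = 0.48604.

0.4860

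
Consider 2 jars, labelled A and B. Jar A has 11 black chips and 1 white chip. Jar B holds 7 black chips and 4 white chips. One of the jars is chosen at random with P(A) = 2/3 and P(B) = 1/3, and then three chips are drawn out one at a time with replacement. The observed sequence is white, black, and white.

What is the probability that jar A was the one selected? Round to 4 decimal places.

For each hypothesis, P(data | H) works out to: P(data | jar A) = (1/12)(11/12)(1/12) = 0.0063657; P(data | jar B) = (4/11)(7/11)(4/11) = 0.084147.
The prior-weighted likelihoods are 2/3 · 0.0063657 = 0.0042438, 1/3 · 0.084147 = 0.028049; summing to 0.032293.
Hence P(jar A | data) = (0.0042438) / (0.032293) = 0.13142.

0.1314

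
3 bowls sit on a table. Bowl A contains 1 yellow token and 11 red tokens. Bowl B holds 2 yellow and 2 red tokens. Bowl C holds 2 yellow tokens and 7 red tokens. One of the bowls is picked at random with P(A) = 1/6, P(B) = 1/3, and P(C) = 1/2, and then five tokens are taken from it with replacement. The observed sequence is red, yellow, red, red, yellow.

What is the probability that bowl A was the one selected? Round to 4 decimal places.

0.0389

Compute the likelihood of the observed sequence for each case: P(data | bowl A) = (11/12)(1/12)(11/12)(11/12)(1/12) = 0.005349; P(data | bowl B) = (2/4)(2/4)(2/4)(2/4)(2/4) = 0.03125; P(data | bowl C) = (7/9)(2/9)(7/9)(7/9)(2/9) = 0.023235.
Weighting by the prior gives 1/6 · 0.005349 = 0.0008915, 1/3 · 0.03125 = 0.010417, 1/2 · 0.023235 = 0.011617; summing to 0.022926.
So P(bowl A | data) = (0.0008915) / (0.022926) = 0.038887.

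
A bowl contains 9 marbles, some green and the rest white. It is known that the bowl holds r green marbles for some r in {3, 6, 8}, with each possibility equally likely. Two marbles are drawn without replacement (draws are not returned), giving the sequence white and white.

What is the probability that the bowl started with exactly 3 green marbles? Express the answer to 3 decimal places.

The likelihood of the observed sequence under each hypothesis: P(data | r = 3) = (6/9)(5/8) = 5/12; P(data | r = 6) = (3/9)(2/8) = 1/12; P(data | r = 8) = (1/9)(0/8) = 0.
The prior-weighted likelihoods are 1/3 · 5/12 = 5/36, 1/3 · 1/12 = 1/36, 1/3 · 0 = 0; these sum to 1/6.
Therefore the posterior P(r = 3 | data) = (5/36) / (1/6) = 5/6.

0.833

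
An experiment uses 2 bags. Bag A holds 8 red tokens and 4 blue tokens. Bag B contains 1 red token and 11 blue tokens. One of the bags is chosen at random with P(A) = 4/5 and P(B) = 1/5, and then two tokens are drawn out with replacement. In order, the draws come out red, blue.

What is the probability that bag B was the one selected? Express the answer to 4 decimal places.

0.0791

Under each hypothesis, the probability of the observed sequence is: P(data | bag A) = (8/12)(4/12) = 2/9; P(data | bag B) = (1/12)(11/12) = 11/144.
Multiplying each by its prior: 4/5 · 2/9 = 8/45, 1/5 · 11/144 = 11/720; with total 139/720.
Hence P(bag B | data) = (11/720) / (139/720) = 11/139.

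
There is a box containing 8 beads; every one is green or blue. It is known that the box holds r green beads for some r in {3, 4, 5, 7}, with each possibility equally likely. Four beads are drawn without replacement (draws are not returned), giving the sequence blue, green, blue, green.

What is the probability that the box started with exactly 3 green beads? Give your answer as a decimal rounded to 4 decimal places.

0.3125

The likelihood of the observed sequence under each hypothesis: P(data | r = 3) = (5/8)(3/7)(4/6)(2/5) = 1/14; P(data | r = 4) = (4/8)(4/7)(3/6)(3/5) = 3/35; P(data | r = 5) = (3/8)(5/7)(2/6)(4/5) = 1/14; P(data | r = 7) = (1/8)(7/7)(0/6) = 0.
Multiplying each by its prior: 1/4 · 1/14 = 1/56, 1/4 · 3/35 = 3/140, 1/4 · 1/14 = 1/56, 1/4 · 0 = 0; these sum to 2/35.
So P(r = 3 | data) = (1/56) / (2/35) = 5/16.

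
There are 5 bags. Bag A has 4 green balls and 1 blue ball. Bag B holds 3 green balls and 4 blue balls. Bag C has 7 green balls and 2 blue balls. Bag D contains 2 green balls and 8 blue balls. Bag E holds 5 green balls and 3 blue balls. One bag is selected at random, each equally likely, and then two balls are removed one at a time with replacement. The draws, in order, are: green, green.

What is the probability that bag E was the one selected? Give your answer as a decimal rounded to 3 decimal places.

0.210

Under each hypothesis, the probability of the observed sequence is: P(data | bag A) = (4/5)(4/5) = 0.64; P(data | bag B) = (3/7)(3/7) = 0.18367; P(data | bag C) = (7/9)(7/9) = 0.60494; P(data | bag D) = (2/10)(2/10) = 0.04; P(data | bag E) = (5/8)(5/8) = 0.39062.
The prior-weighted likelihoods are 1/5 · 0.64 = 0.128, 1/5 · 0.18367 = 0.036735, 1/5 · 0.60494 = 0.12099, 1/5 · 0.04 = 0.008, 1/5 · 0.39062 = 0.078125; with total 0.37185.
By Bayes' rule, P(bag E | data) = (0.078125) / (0.37185) = 0.2101.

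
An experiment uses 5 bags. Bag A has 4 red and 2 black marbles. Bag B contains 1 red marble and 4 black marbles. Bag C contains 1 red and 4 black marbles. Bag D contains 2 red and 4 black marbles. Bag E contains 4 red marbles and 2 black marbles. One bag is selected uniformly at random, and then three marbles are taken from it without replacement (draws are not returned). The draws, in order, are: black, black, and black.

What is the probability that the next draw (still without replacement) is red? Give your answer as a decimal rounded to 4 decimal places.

0.5333

Compute the likelihood of the observed sequence for each case: P(data | bag A) = (2/6)(1/5)(0/4) = 0; P(data | bag B) = (4/5)(3/4)(2/3) = 2/5; P(data | bag C) = (4/5)(3/4)(2/3) = 2/5; P(data | bag D) = (4/6)(3/5)(2/4) = 1/5; P(data | bag E) = (2/6)(1/5)(0/4) = 0.
Multiplying each by its prior: 1/5 · 0 = 0, 1/5 · 2/5 = 2/25, 1/5 · 2/5 = 2/25, 1/5 · 1/5 = 1/25, 1/5 · 0 = 0; these sum to 1/5.
The posterior is then P(bag A | data) = 0, P(bag B | data) = 2/5, P(bag C | data) = 2/5, P(bag D | data) = 1/5, P(bag E | data) = 0.
Averaging over the posterior, P(red next | data) = (1/2)(2/5) + (1/2)(2/5) + (2/3)(1/5) = 8/15.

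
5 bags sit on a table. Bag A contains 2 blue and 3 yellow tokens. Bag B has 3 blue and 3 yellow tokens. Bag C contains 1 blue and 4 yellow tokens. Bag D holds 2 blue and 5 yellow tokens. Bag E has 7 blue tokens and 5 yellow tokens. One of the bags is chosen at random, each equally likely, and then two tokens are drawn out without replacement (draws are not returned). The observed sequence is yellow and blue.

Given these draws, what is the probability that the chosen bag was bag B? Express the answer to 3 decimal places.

Compute the likelihood of the observed sequence for each case: P(data | bag A) = (3/5)(2/4) = 0.3; P(data | bag B) = (3/6)(3/5) = 0.3; P(data | bag C) = (4/5)(1/4) = 0.2; P(data | bag D) = (5/7)(2/6) = 0.2381; P(data | bag E) = (5/12)(7/11) = 0.26515.
Weighting by the prior gives 1/5 · 0.3 = 0.06, 1/5 · 0.3 = 0.06, 1/5 · 0.2 = 0.04, 1/5 · 0.2381 = 0.047619, 1/5 · 0.26515 = 0.05303; summing to 0.26065.
By Bayes' rule, P(bag B | data) = (0.06) / (0.26065) = 0.23019.

0.230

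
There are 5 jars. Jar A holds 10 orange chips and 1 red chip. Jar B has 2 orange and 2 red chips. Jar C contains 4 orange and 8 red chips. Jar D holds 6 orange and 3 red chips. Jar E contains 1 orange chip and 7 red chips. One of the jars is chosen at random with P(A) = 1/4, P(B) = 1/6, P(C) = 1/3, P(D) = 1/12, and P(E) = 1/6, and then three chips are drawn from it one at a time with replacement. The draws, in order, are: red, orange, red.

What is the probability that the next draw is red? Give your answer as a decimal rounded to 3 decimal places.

0.632

The likelihood of the observed sequence under each hypothesis: P(data | jar A) = (1/11)(10/11)(1/11) = 0.0075131; P(data | jar B) = (2/4)(2/4)(2/4) = 0.125; P(data | jar C) = (8/12)(4/12)(8/12) = 0.14815; P(data | jar D) = (3/9)(6/9)(3/9) = 0.074074; P(data | jar E) = (7/8)(1/8)(7/8) = 0.095703.
The prior-weighted likelihoods are 1/4 · 0.0075131 = 0.0018783, 1/6 · 0.125 = 0.020833, 1/3 · 0.14815 = 0.049383, 1/12 · 0.074074 = 0.0061728, 1/6 · 0.095703 = 0.015951; summing to 0.094218.
The posterior is then P(jar A | data) = 0.019936, P(jar B | data) = 0.22112, P(jar C | data) = 0.52413, P(jar D | data) = 0.065517, P(jar E | data) = 0.16929.
Averaging over the posterior, P(red next | data) = (1/11)(0.019936) + (1/2)(0.22112) + (2/3)(0.52413) + (1/3)(0.065517) + (7/8)(0.16929) = 0.63177.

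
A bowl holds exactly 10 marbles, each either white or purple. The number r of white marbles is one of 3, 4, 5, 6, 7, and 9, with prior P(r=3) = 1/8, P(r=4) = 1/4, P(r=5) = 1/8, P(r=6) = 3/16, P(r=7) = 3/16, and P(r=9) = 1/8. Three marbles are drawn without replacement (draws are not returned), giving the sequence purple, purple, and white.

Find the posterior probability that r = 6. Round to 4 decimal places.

The likelihood of the observed sequence under each hypothesis: P(data | r = 3) = (7/10)(6/9)(3/8) = 0.175; P(data | r = 4) = (6/10)(5/9)(4/8) = 0.16667; P(data | r = 5) = (5/10)(4/9)(5/8) = 0.13889; P(data | r = 6) = (4/10)(3/9)(6/8) = 0.1; P(data | r = 7) = (3/10)(2/9)(7/8) = 0.058333; P(data | r = 9) = (1/10)(0/9) = 0.
The prior-weighted likelihoods are 1/8 · 0.175 = 0.021875, 1/4 · 0.16667 = 0.041667, 1/8 · 0.13889 = 0.017361, 3/16 · 0.1 = 0.01875, 3/16 · 0.058333 = 0.010937, 1/8 · 0 = 0; with total 0.11059.
Therefore the posterior P(r = 6 | data) = (0.01875) / (0.11059) = 0.16954.

0.1695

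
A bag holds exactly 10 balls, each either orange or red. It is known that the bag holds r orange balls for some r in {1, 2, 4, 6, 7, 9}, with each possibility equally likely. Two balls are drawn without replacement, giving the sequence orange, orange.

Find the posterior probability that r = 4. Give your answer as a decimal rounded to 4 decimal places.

0.0759

Under each hypothesis, the probability of the observed sequence is: P(data | r = 1) = (1/10)(0/9) = 0; P(data | r = 2) = (2/10)(1/9) = 1/45; P(data | r = 4) = (4/10)(3/9) = 2/15; P(data | r = 6) = (6/10)(5/9) = 1/3; P(data | r = 7) = (7/10)(6/9) = 7/15; P(data | r = 9) = (9/10)(8/9) = 4/5.
The prior-weighted likelihoods are 1/6 · 0 = 0, 1/6 · 1/45 = 1/270, 1/6 · 2/15 = 1/45, 1/6 · 1/3 = 1/18, 1/6 · 7/15 = 7/90, 1/6 · 4/5 = 2/15; these sum to 79/270.
Therefore the posterior P(r = 4 | data) = (1/45) / (79/270) = 6/79.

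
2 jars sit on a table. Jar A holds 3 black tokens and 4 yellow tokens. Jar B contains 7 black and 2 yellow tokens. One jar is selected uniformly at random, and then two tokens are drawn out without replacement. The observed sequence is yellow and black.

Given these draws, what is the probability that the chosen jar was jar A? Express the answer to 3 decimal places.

0.595

The likelihood of the observed sequence under each hypothesis: P(data | jar A) = (4/7)(3/6) = 2/7; P(data | jar B) = (2/9)(7/8) = 7/36.
Weighting by the prior gives 1/2 · 2/7 = 1/7, 1/2 · 7/36 = 7/72; summing to 121/504.
Therefore the posterior P(jar A | data) = (1/7) / (121/504) = 72/121.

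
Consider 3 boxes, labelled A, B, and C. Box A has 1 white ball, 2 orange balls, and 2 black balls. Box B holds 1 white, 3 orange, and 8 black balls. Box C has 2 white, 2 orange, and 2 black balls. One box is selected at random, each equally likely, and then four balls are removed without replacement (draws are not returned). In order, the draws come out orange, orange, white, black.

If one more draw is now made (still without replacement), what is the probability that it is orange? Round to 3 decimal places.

0.008

The likelihood of the observed sequence under each hypothesis: P(data | box A) = (2/5)(1/4)(1/3)(2/2) = 0.033333; P(data | box B) = (3/12)(2/11)(1/10)(8/9) = 0.0040404; P(data | box C) = (2/6)(1/5)(2/4)(2/3) = 0.022222.
The prior-weighted likelihoods are 1/3 · 0.033333 = 0.011111, 1/3 · 0.0040404 = 0.0013468, 1/3 · 0.022222 = 0.0074074; summing to 0.019865.
The posterior is then P(box A | data) = 0.55932, P(box B | data) = 0.067797, P(box C | data) = 0.37288.
The predictive probability is P(orange next | data) = (0)(0.55932) + (1/8)(0.067797) + (0)(0.37288) = 0.0084746.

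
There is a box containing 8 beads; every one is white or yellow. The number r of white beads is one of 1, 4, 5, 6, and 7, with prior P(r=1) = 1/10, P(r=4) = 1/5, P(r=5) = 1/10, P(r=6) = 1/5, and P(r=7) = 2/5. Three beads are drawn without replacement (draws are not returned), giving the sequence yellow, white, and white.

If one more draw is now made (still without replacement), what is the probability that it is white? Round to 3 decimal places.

0.762

For each hypothesis, P(data | H) works out to: P(data | r = 1) = (7/8)(1/7)(0/6) = 0; P(data | r = 4) = (4/8)(4/7)(3/6) = 1/7; P(data | r = 5) = (3/8)(5/7)(4/6) = 5/28; P(data | r = 6) = (2/8)(6/7)(5/6) = 5/28; P(data | r = 7) = (1/8)(7/7)(6/6) = 1/8.
The prior-weighted likelihoods are 1/10 · 0 = 0, 1/5 · 1/7 = 1/35, 1/10 · 5/28 = 1/56, 1/5 · 5/28 = 1/28, 2/5 · 1/8 = 1/20; these sum to 37/280.
Normalising, the posterior is P(r = 1 | data) = 0, P(r = 4 | data) = 8/37, P(r = 5 | data) = 5/37, P(r = 6 | data) = 10/37, P(r = 7 | data) = 14/37.
Averaging over the posterior, P(white next | data) = (2/5)(8/37) + (3/5)(5/37) + (4/5)(10/37) + (1)(14/37) = 141/185.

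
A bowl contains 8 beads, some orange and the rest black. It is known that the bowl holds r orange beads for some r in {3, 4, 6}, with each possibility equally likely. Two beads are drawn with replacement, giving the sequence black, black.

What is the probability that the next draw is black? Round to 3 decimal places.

The likelihood of the observed sequence under each hypothesis: P(data | r = 3) = (5/8)(5/8) = 25/64; P(data | r = 4) = (4/8)(4/8) = 1/4; P(data | r = 6) = (2/8)(2/8) = 1/16.
The prior-weighted likelihoods are 1/3 · 25/64 = 25/192, 1/3 · 1/4 = 1/12, 1/3 · 1/16 = 1/48; these sum to 15/64.
The posterior is then P(r = 3 | data) = 5/9, P(r = 4 | data) = 16/45, P(r = 6 | data) = 4/45.
The predictive probability is P(black next | data) = (5/8)(5/9) + (1/2)(16/45) + (1/4)(4/45) = 197/360.

0.547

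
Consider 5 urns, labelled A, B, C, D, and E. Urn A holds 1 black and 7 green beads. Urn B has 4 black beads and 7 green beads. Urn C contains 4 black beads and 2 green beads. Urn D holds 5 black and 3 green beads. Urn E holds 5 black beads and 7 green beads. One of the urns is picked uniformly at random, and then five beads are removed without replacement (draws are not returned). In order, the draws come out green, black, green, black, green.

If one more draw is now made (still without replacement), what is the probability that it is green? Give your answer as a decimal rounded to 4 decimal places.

Under each hypothesis, the probability of the observed sequence is: P(data | urn A) = (7/8)(1/7)(6/6)(0/5) = 0; P(data | urn B) = (7/11)(4/10)(6/9)(3/8)(5/7) = 0.045455; P(data | urn C) = (2/6)(4/5)(1/4)(3/3)(0/2) = 0; P(data | urn D) = (3/8)(5/7)(2/6)(4/5)(1/4) = 0.017857; P(data | urn E) = (7/12)(5/11)(6/10)(4/9)(5/8) = 0.044192.
Weighting by the prior gives 1/5 · 0 = 0, 1/5 · 0.045455 = 0.0090909, 1/5 · 0 = 0, 1/5 · 0.017857 = 0.0035714, 1/5 · 0.044192 = 0.0088384; these sum to 0.021501.
Normalising, the posterior is P(urn A | data) = 0, P(urn B | data) = 0.42282, P(urn C | data) = 0, P(urn D | data) = 0.16611, P(urn E | data) = 0.41107.
Averaging over the posterior, P(green next | data) = (2/3)(0.42282) + (0)(0.16611) + (4/7)(0.41107) = 0.51678.

0.5168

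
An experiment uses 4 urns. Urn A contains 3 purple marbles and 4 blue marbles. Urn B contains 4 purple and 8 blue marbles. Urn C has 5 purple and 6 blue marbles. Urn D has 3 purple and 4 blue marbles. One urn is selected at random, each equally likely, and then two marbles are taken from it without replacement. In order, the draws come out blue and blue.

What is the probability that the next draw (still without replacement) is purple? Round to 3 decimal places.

0.524

The likelihood of the observed sequence under each hypothesis: P(data | urn A) = (4/7)(3/6) = 2/7; P(data | urn B) = (8/12)(7/11) = 14/33; P(data | urn C) = (6/11)(5/10) = 3/11; P(data | urn D) = (4/7)(3/6) = 2/7.
Multiplying each by its prior: 1/4 · 2/7 = 1/14, 1/4 · 14/33 = 7/66, 1/4 · 3/11 = 3/44, 1/4 · 2/7 = 1/14; these sum to 293/924.
Normalising, the posterior is P(urn A | data) = 0.22526, P(urn B | data) = 0.33447, P(urn C | data) = 0.21502, P(urn D | data) = 0.22526.
The predictive probability is P(purple next | data) = (3/5)(0.22526) + (2/5)(0.33447) + (5/9)(0.21502) + (3/5)(0.22526) = 0.52355.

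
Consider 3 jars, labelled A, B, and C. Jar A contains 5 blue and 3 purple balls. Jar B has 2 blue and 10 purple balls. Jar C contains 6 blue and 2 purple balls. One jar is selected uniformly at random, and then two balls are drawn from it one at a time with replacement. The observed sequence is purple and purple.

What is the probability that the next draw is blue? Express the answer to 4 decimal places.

0.2791

Under each hypothesis, the probability of the observed sequence is: P(data | jar A) = (3/8)(3/8) = 0.14062; P(data | jar B) = (10/12)(10/12) = 0.69444; P(data | jar C) = (2/8)(2/8) = 0.0625.
The prior-weighted likelihoods are 1/3 · 0.14062 = 0.046875, 1/3 · 0.69444 = 0.23148, 1/3 · 0.0625 = 0.020833; these sum to 0.29919.
The posterior is then P(jar A | data) = 0.15667, P(jar B | data) = 0.77369, P(jar C | data) = 0.069632.
So P(blue next | data) = Σ P(blue next | H) P(H | data) = (5/8)(0.15667) + (1/6)(0.77369) + (3/4)(0.069632) = 0.27909.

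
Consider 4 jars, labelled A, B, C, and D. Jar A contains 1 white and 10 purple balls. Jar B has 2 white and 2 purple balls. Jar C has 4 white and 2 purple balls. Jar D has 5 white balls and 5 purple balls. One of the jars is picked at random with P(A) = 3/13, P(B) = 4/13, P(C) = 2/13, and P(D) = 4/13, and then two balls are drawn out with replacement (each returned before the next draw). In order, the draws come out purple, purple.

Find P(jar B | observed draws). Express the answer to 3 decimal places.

0.213

Under each hypothesis, the probability of the observed sequence is: P(data | jar A) = (10/11)(10/11) = 0.82645; P(data | jar B) = (2/4)(2/4) = 0.25; P(data | jar C) = (2/6)(2/6) = 0.11111; P(data | jar D) = (5/10)(5/10) = 0.25.
Multiplying each by its prior: 3/13 · 0.82645 = 0.19072, 4/13 · 0.25 = 0.076923, 2/13 · 0.11111 = 0.017094, 4/13 · 0.25 = 0.076923; these sum to 0.36166.
Therefore the posterior P(jar B | data) = (0.076923) / (0.36166) = 0.2127.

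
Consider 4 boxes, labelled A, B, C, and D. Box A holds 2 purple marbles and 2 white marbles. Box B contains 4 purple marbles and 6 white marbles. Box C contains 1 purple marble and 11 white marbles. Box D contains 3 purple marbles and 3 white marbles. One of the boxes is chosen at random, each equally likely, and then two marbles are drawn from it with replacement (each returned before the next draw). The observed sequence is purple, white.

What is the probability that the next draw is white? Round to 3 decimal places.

0.568

For each hypothesis, P(data | H) works out to: P(data | box A) = (2/4)(2/4) = 0.25; P(data | box B) = (4/10)(6/10) = 0.24; P(data | box C) = (1/12)(11/12) = 0.076389; P(data | box D) = (3/6)(3/6) = 0.25.
The prior-weighted likelihoods are 1/4 · 0.25 = 0.0625, 1/4 · 0.24 = 0.06, 1/4 · 0.076389 = 0.019097, 1/4 · 0.25 = 0.0625; these sum to 0.2041.
Normalising, the posterior is P(box A | data) = 0.30623, P(box B | data) = 0.29398, P(box C | data) = 0.093569, P(box D | data) = 0.30623.
So P(white next | data) = Σ P(white next | H) P(H | data) = (1/2)(0.30623) + (3/5)(0.29398) + (11/12)(0.093569) + (1/2)(0.30623) = 0.56838.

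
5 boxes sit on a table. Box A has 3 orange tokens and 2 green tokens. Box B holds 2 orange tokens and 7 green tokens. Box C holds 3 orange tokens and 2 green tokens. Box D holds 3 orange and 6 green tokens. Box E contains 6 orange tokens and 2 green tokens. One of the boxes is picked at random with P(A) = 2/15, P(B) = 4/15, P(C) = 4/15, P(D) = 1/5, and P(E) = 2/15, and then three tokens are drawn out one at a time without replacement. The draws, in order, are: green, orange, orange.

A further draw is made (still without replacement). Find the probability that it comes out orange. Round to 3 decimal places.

0.489

Under each hypothesis, the probability of the observed sequence is: P(data | box A) = (2/5)(3/4)(2/3) = 0.2; P(data | box B) = (7/9)(2/8)(1/7) = 0.027778; P(data | box C) = (2/5)(3/4)(2/3) = 0.2; P(data | box D) = (6/9)(3/8)(2/7) = 0.071429; P(data | box E) = (2/8)(6/7)(5/6) = 0.17857.
Weighting by the prior gives 2/15 · 0.2 = 0.026667, 4/15 · 0.027778 = 0.0074074, 4/15 · 0.2 = 0.053333, 1/5 · 0.071429 = 0.014286, 2/15 · 0.17857 = 0.02381; with total 0.1255.
Normalising, the posterior is P(box A | data) = 0.21248, P(box B | data) = 0.059022, P(box C | data) = 0.42496, P(box D | data) = 0.11383, P(box E | data) = 0.18971.
Averaging over the posterior, P(orange next | data) = (1/2)(0.21248) + (0)(0.059022) + (1/2)(0.42496) + (1/6)(0.11383) + (4/5)(0.18971) = 0.48946.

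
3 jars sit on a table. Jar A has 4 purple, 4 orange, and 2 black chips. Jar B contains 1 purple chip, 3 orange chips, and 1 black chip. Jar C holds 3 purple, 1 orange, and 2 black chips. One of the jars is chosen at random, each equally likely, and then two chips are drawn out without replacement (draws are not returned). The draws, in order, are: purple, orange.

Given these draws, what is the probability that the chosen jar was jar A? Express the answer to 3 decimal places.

0.416

For each hypothesis, P(data | H) works out to: P(data | jar A) = (4/10)(4/9) = 8/45; P(data | jar B) = (1/5)(3/4) = 3/20; P(data | jar C) = (3/6)(1/5) = 1/10.
Multiplying each by its prior: 1/3 · 8/45 = 8/135, 1/3 · 3/20 = 1/20, 1/3 · 1/10 = 1/30; summing to 77/540.
Therefore the posterior P(jar A | data) = (8/135) / (77/540) = 32/77.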